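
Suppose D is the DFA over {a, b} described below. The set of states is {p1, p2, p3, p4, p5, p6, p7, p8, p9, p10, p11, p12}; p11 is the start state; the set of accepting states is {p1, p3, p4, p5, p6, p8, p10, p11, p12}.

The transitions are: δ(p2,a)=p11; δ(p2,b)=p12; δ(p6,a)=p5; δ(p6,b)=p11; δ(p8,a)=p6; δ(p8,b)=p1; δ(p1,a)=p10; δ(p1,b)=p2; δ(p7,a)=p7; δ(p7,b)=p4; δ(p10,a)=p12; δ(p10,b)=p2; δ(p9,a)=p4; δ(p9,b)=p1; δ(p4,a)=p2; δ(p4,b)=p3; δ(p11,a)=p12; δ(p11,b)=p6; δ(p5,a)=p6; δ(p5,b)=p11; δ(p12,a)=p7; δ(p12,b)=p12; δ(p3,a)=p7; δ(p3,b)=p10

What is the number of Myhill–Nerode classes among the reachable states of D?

Reachable states from the start: {p2,p3,p4,p5,p6,p7,p10,p11,p12}. Unreachable: {p1,p8,p9} — drop them.
Initial partition by acceptance: {p3,p4,p5,p6,p10,p11,p12} | {p2,p7}.
On input a, block {p3,p4,p5,p6,p10,p11,p12} splits into {p5,p6,p10,p11} and {p3,p4,p12}.
Refine {p5,p6,p10,p11} on symbol a: members go to different blocks, giving {p5,p6} and {p10,p11}.
On input a, block {p2,p7} splits into {p2} and {p7}.
On input a, block {p3,p4,p12} splits into {p3,p12} and {p4}.
Refine {p3,p12} on symbol b: members go to different blocks, giving {p3} and {p12}.
Refine {p10,p11} on symbol b: members go to different blocks, giving {p10} and {p11}.
No further refinement is possible. Final partition (8 blocks): {p5,p6} | {p2} | {p3} | {p10} | {p7} | {p4} | {p12} | {p11}.

8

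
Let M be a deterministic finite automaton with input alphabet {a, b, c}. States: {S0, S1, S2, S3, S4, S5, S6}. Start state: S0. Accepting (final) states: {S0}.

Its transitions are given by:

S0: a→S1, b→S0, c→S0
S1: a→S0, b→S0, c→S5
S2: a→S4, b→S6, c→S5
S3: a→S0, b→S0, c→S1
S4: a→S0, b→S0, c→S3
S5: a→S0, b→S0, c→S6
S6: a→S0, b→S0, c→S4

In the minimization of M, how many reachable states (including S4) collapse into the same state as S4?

Reachable states from the start: {S0,S1,S3,S4,S5,S6}. Unreachable: {S2} — drop them.
Start with accepting vs non-accepting: {S0} | {S1,S3,S4,S5,S6}.
No further refinement is possible. Final partition (2 blocks): {S0} | {S1,S3,S4,S5,S6}.
State S4 belongs to the block {S1,S3,S4,S5,S6}, which has 5 states.

5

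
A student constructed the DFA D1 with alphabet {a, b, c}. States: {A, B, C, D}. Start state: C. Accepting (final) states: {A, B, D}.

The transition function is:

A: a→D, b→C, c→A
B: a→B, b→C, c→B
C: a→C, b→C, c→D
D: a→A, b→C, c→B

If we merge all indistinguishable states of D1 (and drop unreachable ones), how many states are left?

2

P0 = {A,B,D} | {C}.
Stable partition: {A,B,D} | {C} — 2 equivalence classes.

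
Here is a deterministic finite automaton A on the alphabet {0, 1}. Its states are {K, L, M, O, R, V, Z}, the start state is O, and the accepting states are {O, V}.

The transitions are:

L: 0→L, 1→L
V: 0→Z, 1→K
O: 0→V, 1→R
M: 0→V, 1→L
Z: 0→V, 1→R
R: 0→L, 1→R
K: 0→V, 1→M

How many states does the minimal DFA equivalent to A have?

Initial partition by acceptance: {O,V} | {K,L,M,R,Z}.
Refine {O,V} on symbol 0: members go to different blocks, giving {O} and {V}.
Split {K,L,M,R,Z} by δ(·,0) → {K,M,Z} and {L,R}.
Split {K,M,Z} by δ(·,1) → {M,Z} and {K}.
No further refinement is possible. Final partition (5 blocks): {O} | {M,Z} | {V} | {L,R} | {K}.

5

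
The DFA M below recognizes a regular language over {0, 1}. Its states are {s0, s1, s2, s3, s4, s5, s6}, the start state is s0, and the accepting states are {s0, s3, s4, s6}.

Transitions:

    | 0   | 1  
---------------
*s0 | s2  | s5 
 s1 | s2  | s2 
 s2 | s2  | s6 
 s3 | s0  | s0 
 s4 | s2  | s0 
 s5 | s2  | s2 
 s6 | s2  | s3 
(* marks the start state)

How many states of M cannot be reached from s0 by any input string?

2

Starting at s0 and following transitions, the reachable set is {s0, s2, s3, s5, s6}. That leaves s1, s4 unreachable — 2 in total.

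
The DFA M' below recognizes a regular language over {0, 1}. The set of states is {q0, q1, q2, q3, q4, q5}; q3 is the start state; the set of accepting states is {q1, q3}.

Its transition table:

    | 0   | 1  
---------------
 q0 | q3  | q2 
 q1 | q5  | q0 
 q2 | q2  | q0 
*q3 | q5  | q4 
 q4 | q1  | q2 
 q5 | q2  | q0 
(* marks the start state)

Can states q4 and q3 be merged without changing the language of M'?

Every state is reachable, so we keep all 6.
Initial partition by acceptance: {q1,q3} | {q0,q2,q4,q5}.
On input 0, block {q0,q2,q4,q5} splits into {q0,q4} and {q2,q5}.
The partition is now stable with 3 blocks: {q1,q3} | {q0,q4} | {q2,q5}.
q4 and q3 end up in different blocks, so they are distinguishable. For instance, the string 'ε' is accepted from only q3.

No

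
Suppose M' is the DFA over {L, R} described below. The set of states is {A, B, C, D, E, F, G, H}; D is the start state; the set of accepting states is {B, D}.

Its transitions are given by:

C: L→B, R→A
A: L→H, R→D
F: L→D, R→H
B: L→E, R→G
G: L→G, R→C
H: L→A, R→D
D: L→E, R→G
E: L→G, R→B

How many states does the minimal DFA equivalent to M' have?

5

Reachable states from the start: {A,B,C,D,E,G,H}. Unreachable: {F} — drop them.
P0 = {B,D} | {A,C,E,G,H}.
Split {A,C,E,G,H} by δ(·,L) → {A,E,G,H} and {C}.
On input R, block {A,E,G,H} splits into {A,E,H} and {G}.
On input L, block {A,E,H} splits into {A,H} and {E}.
The partition is now stable with 5 blocks: {B,D} | {A,H} | {C} | {G} | {E}.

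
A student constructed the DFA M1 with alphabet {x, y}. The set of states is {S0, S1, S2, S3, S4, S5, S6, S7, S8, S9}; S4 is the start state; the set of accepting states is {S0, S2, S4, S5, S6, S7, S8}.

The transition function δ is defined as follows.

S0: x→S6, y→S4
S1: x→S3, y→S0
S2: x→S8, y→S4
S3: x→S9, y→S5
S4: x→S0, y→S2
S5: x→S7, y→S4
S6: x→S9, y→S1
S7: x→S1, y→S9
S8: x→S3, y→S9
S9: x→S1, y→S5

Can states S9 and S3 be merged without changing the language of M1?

Yes

P0 = {S0,S2,S4,S5,S6,S7,S8} | {S1,S3,S9}.
Refine {S0,S2,S4,S5,S6,S7,S8} on symbol x: members go to different blocks, giving {S0,S2,S4,S5} and {S6,S7,S8}.
On input x, block {S0,S2,S4,S5} splits into {S0,S2,S5} and {S4}.
No further refinement is possible. Final partition (4 blocks): {S0,S2,S5} | {S1,S3,S9} | {S6,S7,S8} | {S4}.
S9 and S3 lie in the same block of the stable partition, so they are equivalent — no string distinguishes them.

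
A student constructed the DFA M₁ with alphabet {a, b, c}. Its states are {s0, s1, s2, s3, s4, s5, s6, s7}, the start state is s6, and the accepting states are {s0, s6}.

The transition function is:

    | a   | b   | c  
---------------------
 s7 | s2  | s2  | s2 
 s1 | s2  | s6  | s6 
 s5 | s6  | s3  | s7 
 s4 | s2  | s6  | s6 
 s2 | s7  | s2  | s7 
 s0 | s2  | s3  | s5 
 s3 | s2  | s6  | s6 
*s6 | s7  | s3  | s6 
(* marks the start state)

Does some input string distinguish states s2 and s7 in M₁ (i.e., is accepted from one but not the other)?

States {s0,s1,s4,s5} cannot be reached from the start state, so discard them.
P0 = {s6} | {s2,s3,s7}.
Split {s2,s3,s7} by δ(·,b) → {s2,s7} and {s3}.
No further refinement is possible. Final partition (3 blocks): {s6} | {s2,s7} | {s3}.
s2 and s7 lie in the same block of the stable partition, so they are equivalent — no string distinguishes them.

No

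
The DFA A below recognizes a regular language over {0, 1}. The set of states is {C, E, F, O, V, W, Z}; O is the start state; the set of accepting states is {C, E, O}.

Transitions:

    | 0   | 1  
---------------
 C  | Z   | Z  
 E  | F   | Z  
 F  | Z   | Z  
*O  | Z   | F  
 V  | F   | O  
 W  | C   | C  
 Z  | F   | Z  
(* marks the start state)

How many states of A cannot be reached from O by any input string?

4

BFS from O reaches {F, O, Z}; the 4 state(s) C, E, V, W are never visited.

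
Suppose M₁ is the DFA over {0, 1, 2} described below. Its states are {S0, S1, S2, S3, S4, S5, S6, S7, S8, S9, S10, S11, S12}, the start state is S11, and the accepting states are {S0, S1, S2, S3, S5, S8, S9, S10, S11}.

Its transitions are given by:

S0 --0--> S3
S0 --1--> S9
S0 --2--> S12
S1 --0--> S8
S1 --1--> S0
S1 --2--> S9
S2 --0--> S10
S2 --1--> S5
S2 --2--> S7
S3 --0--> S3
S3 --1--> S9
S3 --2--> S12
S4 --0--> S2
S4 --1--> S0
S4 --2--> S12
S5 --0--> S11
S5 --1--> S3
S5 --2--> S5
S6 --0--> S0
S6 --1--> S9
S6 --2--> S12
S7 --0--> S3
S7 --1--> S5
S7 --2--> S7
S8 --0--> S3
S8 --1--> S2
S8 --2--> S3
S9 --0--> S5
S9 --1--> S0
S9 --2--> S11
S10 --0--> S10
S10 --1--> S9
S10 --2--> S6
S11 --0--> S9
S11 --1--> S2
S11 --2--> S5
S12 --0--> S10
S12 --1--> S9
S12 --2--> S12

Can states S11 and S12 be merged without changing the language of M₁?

States {S1,S4,S8} cannot be reached from the start state, so discard them.
Start with accepting vs non-accepting: {S0,S2,S3,S5,S9,S10,S11} | {S6,S7,S12}.
On input 2, block {S0,S2,S3,S5,S9,S10,S11} splits into {S0,S2,S3,S10} and {S5,S9,S11}.
No further refinement is possible. Final partition (3 blocks): {S0,S2,S3,S10} | {S6,S7,S12} | {S5,S9,S11}.
S11 and S12 end up in different blocks, so they are distinguishable. For instance, the string 'ε' is accepted from only S11.

No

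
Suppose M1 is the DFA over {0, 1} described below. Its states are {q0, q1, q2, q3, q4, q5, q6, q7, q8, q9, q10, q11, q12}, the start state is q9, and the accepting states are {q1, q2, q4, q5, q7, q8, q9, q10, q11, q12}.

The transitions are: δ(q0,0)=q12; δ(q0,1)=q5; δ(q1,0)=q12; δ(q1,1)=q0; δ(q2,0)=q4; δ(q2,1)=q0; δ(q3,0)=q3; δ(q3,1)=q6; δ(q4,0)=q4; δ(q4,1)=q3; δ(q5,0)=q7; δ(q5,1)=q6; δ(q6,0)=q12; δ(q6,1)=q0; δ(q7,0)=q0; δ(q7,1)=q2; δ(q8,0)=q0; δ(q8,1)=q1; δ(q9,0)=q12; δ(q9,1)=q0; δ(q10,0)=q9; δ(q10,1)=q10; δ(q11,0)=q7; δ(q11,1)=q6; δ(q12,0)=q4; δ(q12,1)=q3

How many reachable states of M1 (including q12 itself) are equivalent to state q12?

2

Reachable states from the start: {q0,q2,q3,q4,q5,q6,q7,q9,q12}. Unreachable: {q1,q8,q10,q11} — drop them.
Start with accepting vs non-accepting: {q2,q4,q5,q7,q9,q12} | {q0,q3,q6}.
On input 0, block {q2,q4,q5,q7,q9,q12} splits into {q2,q4,q5,q9,q12} and {q7}.
Refine {q2,q4,q5,q9,q12} on symbol 0: members go to different blocks, giving {q2,q4,q9,q12} and {q5}.
Split {q0,q3,q6} by δ(·,0) → {q0,q6} and {q3}.
On input 1, block {q2,q4,q9,q12} splits into {q2,q9} and {q4,q12}.
Refine {q0,q6} on symbol 1: members go to different blocks, giving {q0} and {q6}.
No further refinement is possible. Final partition (7 blocks): {q2,q9} | {q0} | {q7} | {q5} | {q3} | {q4,q12} | {q6}.
The equivalence class containing q12 is {q4,q12}, of size 2.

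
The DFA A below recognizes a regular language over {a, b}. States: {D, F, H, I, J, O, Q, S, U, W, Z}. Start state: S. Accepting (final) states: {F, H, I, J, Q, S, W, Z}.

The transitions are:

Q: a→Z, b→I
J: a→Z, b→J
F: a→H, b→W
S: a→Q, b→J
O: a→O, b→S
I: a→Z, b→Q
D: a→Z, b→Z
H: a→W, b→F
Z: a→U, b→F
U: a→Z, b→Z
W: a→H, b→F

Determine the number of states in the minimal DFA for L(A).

States {D,O} cannot be reached from the start state, so discard them.
P0 = {F,H,I,J,Q,S,W,Z} | {U}.
Split {F,H,I,J,Q,S,W,Z} by δ(·,a) → {F,H,I,J,Q,S,W} and {Z}.
Split {F,H,I,J,Q,S,W} by δ(·,a) → {F,H,S,W} and {I,J,Q}.
On input a, block {F,H,S,W} splits into {F,H,W} and {S}.
Stable partition: {F,H,W} | {U} | {Z} | {I,J,Q} | {S} — 5 equivalence classes.

5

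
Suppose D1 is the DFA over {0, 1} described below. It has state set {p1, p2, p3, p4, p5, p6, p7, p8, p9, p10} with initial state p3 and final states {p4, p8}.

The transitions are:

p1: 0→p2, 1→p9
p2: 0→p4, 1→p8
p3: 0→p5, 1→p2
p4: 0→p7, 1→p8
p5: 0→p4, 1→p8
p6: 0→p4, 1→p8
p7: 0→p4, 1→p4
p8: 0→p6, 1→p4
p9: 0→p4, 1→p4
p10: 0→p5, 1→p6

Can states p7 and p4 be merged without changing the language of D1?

No

States {p1,p9,p10} cannot be reached from the start state, so discard them.
P0 = {p4,p8} | {p2,p3,p5,p6,p7}.
Split {p2,p3,p5,p6,p7} by δ(·,0) → {p2,p5,p6,p7} and {p3}.
Stable partition: {p4,p8} | {p2,p5,p6,p7} | {p3} — 3 equivalence classes.
p7 and p4 end up in different blocks, so they are distinguishable. For instance, the string 'ε' is accepted from only p4.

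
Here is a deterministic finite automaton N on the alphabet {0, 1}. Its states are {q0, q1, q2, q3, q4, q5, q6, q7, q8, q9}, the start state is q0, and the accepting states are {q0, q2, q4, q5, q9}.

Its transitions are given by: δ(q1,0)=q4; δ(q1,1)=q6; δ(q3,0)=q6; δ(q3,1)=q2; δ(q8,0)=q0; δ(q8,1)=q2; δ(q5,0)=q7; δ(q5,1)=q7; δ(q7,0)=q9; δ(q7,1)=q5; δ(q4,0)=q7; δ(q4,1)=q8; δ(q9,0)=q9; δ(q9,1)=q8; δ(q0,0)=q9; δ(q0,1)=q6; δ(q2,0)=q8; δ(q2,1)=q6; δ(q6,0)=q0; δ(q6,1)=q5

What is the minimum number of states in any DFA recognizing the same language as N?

Reachable states from the start: {q0,q2,q5,q6,q7,q8,q9}. Unreachable: {q1,q3,q4} — drop them.
P0 = {q0,q2,q5,q9} | {q6,q7,q8}.
Split {q0,q2,q5,q9} by δ(·,0) → {q0,q9} and {q2,q5}.
Stable partition: {q0,q9} | {q6,q7,q8} | {q2,q5} — 3 equivalence classes.

3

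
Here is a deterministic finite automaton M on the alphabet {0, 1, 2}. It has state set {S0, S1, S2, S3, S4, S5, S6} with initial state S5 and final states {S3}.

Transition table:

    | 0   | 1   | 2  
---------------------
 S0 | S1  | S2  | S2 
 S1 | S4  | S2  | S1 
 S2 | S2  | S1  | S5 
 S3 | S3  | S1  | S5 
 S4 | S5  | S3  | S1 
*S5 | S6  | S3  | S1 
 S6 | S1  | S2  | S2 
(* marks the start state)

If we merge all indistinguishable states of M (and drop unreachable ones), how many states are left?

6

Reachable states from the start: {S1,S2,S3,S4,S5,S6}. Unreachable: {S0} — drop them.
P0 = {S3} | {S1,S2,S4,S5,S6}.
Refine {S1,S2,S4,S5,S6} on symbol 1: members go to different blocks, giving {S1,S2,S6} and {S4,S5}.
On input 0, block {S1,S2,S6} splits into {S2,S6} and {S1}.
On input 0, block {S2,S6} splits into {S2} and {S6}.
On input 0, block {S4,S5} splits into {S4} and {S5}.
No further refinement is possible. Final partition (6 blocks): {S3} | {S2} | {S4} | {S1} | {S6} | {S5}.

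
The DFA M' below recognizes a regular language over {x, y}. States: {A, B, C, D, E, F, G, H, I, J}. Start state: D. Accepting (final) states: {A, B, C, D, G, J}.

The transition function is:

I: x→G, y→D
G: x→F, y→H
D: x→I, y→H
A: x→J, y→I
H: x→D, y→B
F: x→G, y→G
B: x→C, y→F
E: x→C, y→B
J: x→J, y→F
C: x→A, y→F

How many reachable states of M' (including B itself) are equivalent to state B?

First remove the unreachable states {E}; 9 states remain.
Start with accepting vs non-accepting: {A,B,C,D,G,J} | {F,H,I}.
On input x, block {A,B,C,D,G,J} splits into {A,B,C,J} and {D,G}.
Split {F,H,I} by δ(·,y) → {F,I} and {H}.
The partition is now stable with 4 blocks: {A,B,C,J} | {F,I} | {D,G} | {H}.
State B belongs to the block {A,B,C,J}, which has 4 states.

4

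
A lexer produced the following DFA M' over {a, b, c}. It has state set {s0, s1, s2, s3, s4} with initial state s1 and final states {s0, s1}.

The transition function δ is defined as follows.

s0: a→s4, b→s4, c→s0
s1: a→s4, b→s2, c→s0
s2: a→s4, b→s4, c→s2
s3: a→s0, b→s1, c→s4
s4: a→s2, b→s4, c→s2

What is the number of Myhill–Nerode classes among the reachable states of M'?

2

States {s3} cannot be reached from the start state, so discard them.
Initial partition by acceptance: {s0,s1} | {s2,s4}.
The partition is now stable with 2 blocks: {s0,s1} | {s2,s4}.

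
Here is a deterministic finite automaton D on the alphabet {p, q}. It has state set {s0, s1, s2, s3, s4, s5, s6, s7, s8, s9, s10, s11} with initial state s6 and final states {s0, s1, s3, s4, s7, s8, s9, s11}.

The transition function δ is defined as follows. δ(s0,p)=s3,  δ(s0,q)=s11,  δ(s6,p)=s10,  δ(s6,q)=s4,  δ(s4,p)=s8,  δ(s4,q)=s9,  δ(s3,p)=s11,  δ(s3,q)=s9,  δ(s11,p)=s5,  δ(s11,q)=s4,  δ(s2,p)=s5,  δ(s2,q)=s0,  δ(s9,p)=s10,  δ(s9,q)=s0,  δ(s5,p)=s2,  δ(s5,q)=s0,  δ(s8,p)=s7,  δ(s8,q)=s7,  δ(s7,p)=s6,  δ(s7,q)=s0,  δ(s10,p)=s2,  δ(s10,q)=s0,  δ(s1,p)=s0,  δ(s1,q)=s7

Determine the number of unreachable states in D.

BFS from s6 reaches {s0, s2, s3, s4, s5, s6, s7, s8, s9, s10, s11}; the 1 state(s) s1 are never visited.

1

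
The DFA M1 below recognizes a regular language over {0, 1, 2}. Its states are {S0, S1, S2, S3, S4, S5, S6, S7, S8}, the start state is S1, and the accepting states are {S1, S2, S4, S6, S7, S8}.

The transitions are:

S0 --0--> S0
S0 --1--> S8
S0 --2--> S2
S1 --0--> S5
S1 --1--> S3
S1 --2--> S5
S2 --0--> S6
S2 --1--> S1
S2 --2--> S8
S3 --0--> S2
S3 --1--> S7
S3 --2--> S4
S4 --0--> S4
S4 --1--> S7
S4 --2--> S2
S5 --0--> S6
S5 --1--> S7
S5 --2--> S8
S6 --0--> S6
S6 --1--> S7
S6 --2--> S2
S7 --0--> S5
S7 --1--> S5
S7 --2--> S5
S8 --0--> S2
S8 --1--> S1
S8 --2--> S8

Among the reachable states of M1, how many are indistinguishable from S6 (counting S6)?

4

First remove the unreachable states {S0}; 8 states remain.
Initial partition by acceptance: {S1,S2,S4,S6,S7,S8} | {S3,S5}.
On input 0, block {S1,S2,S4,S6,S7,S8} splits into {S2,S4,S6,S8} and {S1,S7}.
No further refinement is possible. Final partition (3 blocks): {S2,S4,S6,S8} | {S3,S5} | {S1,S7}.
State S6 belongs to the block {S2,S4,S6,S8}, which has 4 states.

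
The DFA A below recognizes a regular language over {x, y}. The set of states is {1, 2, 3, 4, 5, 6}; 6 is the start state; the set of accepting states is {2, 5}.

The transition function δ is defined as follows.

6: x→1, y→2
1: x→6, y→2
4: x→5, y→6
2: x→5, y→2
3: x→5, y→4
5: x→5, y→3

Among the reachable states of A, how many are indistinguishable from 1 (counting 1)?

Initial partition by acceptance: {2,5} | {1,3,4,6}.
Split {2,5} by δ(·,y) → {2} and {5}.
On input x, block {1,3,4,6} splits into {1,6} and {3,4}.
Split {3,4} by δ(·,y) → {3} and {4}.
The partition is now stable with 5 blocks: {2} | {1,6} | {5} | {3} | {4}.
The equivalence class containing 1 is {1,6}, of size 2.

2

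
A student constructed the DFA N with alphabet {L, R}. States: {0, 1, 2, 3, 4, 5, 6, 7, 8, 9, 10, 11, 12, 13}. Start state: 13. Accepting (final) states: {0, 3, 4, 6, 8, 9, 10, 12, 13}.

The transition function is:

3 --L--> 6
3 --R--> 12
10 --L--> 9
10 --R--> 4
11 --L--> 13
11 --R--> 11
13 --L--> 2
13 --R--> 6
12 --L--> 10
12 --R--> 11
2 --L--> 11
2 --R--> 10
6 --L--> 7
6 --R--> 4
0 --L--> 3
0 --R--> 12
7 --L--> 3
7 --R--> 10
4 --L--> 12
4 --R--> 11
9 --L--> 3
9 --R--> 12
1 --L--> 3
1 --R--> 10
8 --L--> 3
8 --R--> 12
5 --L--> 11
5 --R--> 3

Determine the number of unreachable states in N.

BFS from 13 reaches {2, 3, 4, 6, 7, 9, 10, 11, 12, 13}; the 4 state(s) 0, 1, 5, 8 are never visited.

4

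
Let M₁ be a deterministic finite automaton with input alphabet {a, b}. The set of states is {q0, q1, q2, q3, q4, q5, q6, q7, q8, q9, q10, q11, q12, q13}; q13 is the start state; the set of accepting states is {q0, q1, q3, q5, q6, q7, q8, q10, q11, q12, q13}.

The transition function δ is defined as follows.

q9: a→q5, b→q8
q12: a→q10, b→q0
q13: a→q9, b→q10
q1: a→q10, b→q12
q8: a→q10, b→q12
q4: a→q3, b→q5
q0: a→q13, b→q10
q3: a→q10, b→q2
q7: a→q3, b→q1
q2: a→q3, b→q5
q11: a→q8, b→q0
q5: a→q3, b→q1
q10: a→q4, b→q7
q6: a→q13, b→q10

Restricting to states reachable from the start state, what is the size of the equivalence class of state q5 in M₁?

2

States {q6,q11} cannot be reached from the start state, so discard them.
Initial partition by acceptance: {q0,q1,q3,q5,q7,q8,q10,q12,q13} | {q2,q4,q9}.
Refine {q0,q1,q3,q5,q7,q8,q10,q12,q13} on symbol a: members go to different blocks, giving {q0,q1,q3,q5,q7,q8,q12} and {q10,q13}.
Refine {q0,q1,q3,q5,q7,q8,q12} on symbol a: members go to different blocks, giving {q0,q1,q3,q8,q12} and {q5,q7}.
On input b, block {q0,q1,q3,q8,q12} splits into {q1,q8,q12} and {q0} and {q3}.
On input b, block {q1,q8,q12} splits into {q1,q8} and {q12}.
Refine {q2,q4,q9} on symbol a: members go to different blocks, giving {q2,q4} and {q9}.
On input a, block {q10,q13} splits into {q10} and {q13}.
No further refinement is possible. Final partition (9 blocks): {q1,q8} | {q2,q4} | {q10} | {q5,q7} | {q0} | {q3} | {q12} | {q9} | {q13}.
The equivalence class containing q5 is {q5,q7}, of size 2.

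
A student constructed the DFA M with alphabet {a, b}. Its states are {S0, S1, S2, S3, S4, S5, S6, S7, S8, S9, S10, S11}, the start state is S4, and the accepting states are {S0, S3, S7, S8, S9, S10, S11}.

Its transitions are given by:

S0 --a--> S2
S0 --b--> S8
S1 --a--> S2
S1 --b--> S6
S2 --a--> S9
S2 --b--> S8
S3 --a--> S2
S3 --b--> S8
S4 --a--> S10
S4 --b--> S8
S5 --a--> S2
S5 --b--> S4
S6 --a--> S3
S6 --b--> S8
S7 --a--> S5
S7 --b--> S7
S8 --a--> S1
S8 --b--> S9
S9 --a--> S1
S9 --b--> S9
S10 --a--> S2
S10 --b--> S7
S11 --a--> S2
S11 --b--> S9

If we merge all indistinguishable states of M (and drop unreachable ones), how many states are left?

5

Reachable states from the start: {S1,S2,S3,S4,S5,S6,S7,S8,S9,S10}. Unreachable: {S0,S11} — drop them.
Initial partition by acceptance: {S3,S7,S8,S9,S10} | {S1,S2,S4,S5,S6}.
On input a, block {S1,S2,S4,S5,S6} splits into {S2,S4,S6} and {S1,S5}.
On input a, block {S3,S7,S8,S9,S10} splits into {S7,S8,S9} and {S3,S10}.
Split {S2,S4,S6} by δ(·,a) → {S4,S6} and {S2}.
No further refinement is possible. Final partition (5 blocks): {S7,S8,S9} | {S4,S6} | {S1,S5} | {S3,S10} | {S2}.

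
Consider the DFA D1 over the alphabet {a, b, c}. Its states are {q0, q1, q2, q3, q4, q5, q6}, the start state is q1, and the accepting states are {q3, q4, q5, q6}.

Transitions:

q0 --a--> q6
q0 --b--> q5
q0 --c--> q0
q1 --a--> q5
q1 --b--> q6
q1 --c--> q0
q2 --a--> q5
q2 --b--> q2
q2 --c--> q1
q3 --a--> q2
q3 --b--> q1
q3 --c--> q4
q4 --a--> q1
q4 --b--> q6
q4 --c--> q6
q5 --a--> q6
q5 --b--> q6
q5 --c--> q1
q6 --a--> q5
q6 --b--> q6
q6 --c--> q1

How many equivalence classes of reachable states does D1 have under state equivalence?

2

First remove the unreachable states {q2,q3,q4}; 4 states remain.
Start with accepting vs non-accepting: {q5,q6} | {q0,q1}.
Stable partition: {q5,q6} | {q0,q1} — 2 equivalence classes.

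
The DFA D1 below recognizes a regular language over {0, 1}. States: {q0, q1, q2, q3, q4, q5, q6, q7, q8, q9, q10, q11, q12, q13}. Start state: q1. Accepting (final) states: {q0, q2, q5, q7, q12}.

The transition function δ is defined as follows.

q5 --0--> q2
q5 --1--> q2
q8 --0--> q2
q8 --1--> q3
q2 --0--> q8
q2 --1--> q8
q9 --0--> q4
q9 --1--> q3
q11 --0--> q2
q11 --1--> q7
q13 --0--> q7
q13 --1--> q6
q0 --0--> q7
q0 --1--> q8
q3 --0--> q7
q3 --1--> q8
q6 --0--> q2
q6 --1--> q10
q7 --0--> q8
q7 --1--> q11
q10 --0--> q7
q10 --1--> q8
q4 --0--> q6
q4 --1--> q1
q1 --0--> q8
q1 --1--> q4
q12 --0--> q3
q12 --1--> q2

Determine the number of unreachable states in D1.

No path from q1 leads to q0, q5, q9, q12, q13; the other 9 states are all reachable.

5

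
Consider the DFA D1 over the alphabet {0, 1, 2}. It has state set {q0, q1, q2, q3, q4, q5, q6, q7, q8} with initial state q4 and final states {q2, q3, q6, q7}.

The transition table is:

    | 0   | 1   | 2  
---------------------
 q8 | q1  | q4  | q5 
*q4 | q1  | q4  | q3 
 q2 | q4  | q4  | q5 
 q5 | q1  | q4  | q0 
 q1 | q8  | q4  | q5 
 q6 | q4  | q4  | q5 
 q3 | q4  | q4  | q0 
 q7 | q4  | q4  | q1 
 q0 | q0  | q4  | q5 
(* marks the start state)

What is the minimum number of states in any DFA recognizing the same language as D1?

3

First remove the unreachable states {q2,q6,q7}; 6 states remain.
Initial partition by acceptance: {q3} | {q0,q1,q4,q5,q8}.
Refine {q0,q1,q4,q5,q8} on symbol 2: members go to different blocks, giving {q0,q1,q5,q8} and {q4}.
The partition is now stable with 3 blocks: {q3} | {q0,q1,q5,q8} | {q4}.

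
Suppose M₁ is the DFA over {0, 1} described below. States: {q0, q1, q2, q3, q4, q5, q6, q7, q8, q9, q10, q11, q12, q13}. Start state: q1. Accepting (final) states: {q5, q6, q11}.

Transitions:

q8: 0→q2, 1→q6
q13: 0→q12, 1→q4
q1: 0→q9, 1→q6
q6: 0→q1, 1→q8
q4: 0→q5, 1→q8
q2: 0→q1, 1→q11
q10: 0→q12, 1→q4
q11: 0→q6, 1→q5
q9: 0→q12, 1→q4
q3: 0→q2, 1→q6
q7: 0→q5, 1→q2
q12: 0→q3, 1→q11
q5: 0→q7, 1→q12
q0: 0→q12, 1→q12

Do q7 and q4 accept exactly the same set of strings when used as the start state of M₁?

No

States {q0,q10,q13} cannot be reached from the start state, so discard them.
Start with accepting vs non-accepting: {q5,q6,q11} | {q1,q2,q3,q4,q7,q8,q9,q12}.
On input 0, block {q5,q6,q11} splits into {q5,q6} and {q11}.
Refine {q1,q2,q3,q4,q7,q8,q9,q12} on symbol 0: members go to different blocks, giving {q1,q2,q3,q8,q9,q12} and {q4,q7}.
Refine {q5,q6} on symbol 0: members go to different blocks, giving {q5} and {q6}.
Split {q1,q2,q3,q8,q9,q12} by δ(·,1) → {q1,q3,q8} and {q2,q12} and {q9}.
Split {q1,q3,q8} by δ(·,0) → {q3,q8} and {q1}.
Refine {q4,q7} on symbol 1: members go to different blocks, giving {q4} and {q7}.
On input 0, block {q2,q12} splits into {q2} and {q12}.
No further refinement is possible. Final partition (10 blocks): {q5} | {q3,q8} | {q11} | {q4} | {q6} | {q2} | {q9} | {q1} | {q7} | {q12}.
q7 and q4 end up in different blocks, so they are distinguishable. For instance, the string '110' is accepted from only q7.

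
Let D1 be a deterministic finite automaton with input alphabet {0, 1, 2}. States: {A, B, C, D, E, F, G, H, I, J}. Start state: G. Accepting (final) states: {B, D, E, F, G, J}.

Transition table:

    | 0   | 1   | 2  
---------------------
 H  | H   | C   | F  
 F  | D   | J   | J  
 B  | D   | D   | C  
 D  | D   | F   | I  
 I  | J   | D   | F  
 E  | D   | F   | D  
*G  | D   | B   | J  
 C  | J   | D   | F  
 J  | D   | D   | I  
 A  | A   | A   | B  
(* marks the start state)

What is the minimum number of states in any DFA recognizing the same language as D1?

Reachable states from the start: {B,C,D,F,G,I,J}. Unreachable: {A,E,H} — drop them.
Start with accepting vs non-accepting: {B,D,F,G,J} | {C,I}.
Split {B,D,F,G,J} by δ(·,2) → {B,D,J} and {F,G}.
Split {B,D,J} by δ(·,1) → {B,J} and {D}.
No further refinement is possible. Final partition (4 blocks): {B,J} | {C,I} | {F,G} | {D}.

4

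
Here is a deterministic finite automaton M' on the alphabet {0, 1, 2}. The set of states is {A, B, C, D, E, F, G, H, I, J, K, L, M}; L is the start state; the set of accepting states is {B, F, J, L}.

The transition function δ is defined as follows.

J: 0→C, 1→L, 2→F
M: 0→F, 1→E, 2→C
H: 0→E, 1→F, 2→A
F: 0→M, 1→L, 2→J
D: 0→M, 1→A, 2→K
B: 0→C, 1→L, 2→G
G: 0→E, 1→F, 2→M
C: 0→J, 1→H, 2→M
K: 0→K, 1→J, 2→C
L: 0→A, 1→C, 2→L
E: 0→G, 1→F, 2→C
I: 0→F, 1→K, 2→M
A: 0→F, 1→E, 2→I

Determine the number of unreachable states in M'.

Starting at L and following transitions, the reachable set is {A, C, E, F, G, H, I, J, K, L, M}. That leaves B, D unreachable — 2 in total.

2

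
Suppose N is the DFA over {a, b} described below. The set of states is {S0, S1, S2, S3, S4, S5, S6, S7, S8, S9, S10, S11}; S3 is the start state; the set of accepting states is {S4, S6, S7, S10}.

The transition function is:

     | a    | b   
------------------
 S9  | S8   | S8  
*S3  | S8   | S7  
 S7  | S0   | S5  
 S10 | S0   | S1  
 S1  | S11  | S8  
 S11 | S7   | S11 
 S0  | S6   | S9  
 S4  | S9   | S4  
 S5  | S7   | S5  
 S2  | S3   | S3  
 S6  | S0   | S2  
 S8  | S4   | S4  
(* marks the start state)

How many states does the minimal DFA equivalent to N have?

States {S1,S10,S11} cannot be reached from the start state, so discard them.
Initial partition by acceptance: {S4,S6,S7} | {S0,S2,S3,S5,S8,S9}.
Split {S4,S6,S7} by δ(·,b) → {S6,S7} and {S4}.
Refine {S0,S2,S3,S5,S8,S9} on symbol a: members go to different blocks, giving {S2,S3,S9} and {S0,S5} and {S8}.
Refine {S6,S7} on symbol b: members go to different blocks, giving {S6} and {S7}.
On input a, block {S2,S3,S9} splits into {S3,S9} and {S2}.
Split {S3,S9} by δ(·,b) → {S3} and {S9}.
On input a, block {S0,S5} splits into {S0} and {S5}.
The partition is now stable with 9 blocks: {S6} | {S3} | {S4} | {S0} | {S8} | {S7} | {S2} | {S9} | {S5}.

9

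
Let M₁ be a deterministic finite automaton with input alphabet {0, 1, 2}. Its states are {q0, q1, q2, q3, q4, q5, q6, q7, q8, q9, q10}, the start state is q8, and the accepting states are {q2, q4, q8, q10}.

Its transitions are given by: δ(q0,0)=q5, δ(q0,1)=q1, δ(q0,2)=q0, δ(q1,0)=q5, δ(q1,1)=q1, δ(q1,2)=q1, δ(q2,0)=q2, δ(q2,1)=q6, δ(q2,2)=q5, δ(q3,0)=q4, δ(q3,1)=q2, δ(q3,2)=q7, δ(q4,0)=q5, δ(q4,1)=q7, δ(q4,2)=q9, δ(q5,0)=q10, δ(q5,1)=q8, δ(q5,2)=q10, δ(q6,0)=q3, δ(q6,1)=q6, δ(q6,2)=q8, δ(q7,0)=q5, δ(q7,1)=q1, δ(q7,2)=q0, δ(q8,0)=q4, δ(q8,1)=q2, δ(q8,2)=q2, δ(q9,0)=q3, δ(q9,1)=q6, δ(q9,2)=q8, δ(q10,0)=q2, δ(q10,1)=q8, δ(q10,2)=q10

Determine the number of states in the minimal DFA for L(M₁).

8

Every state is reachable, so we keep all 11.
Initial partition by acceptance: {q2,q4,q8,q10} | {q0,q1,q3,q5,q6,q7,q9}.
Refine {q2,q4,q8,q10} on symbol 0: members go to different blocks, giving {q2,q8,q10} and {q4}.
Refine {q2,q8,q10} on symbol 0: members go to different blocks, giving {q2,q10} and {q8}.
Split {q2,q10} by δ(·,1) → {q2} and {q10}.
On input 0, block {q0,q1,q3,q5,q6,q7,q9} splits into {q0,q1,q6,q7,q9} and {q3} and {q5}.
Split {q0,q1,q6,q7,q9} by δ(·,0) → {q0,q1,q7} and {q6,q9}.
Stable partition: {q2} | {q0,q1,q7} | {q4} | {q8} | {q10} | {q3} | {q5} | {q6,q9} — 8 equivalence classes.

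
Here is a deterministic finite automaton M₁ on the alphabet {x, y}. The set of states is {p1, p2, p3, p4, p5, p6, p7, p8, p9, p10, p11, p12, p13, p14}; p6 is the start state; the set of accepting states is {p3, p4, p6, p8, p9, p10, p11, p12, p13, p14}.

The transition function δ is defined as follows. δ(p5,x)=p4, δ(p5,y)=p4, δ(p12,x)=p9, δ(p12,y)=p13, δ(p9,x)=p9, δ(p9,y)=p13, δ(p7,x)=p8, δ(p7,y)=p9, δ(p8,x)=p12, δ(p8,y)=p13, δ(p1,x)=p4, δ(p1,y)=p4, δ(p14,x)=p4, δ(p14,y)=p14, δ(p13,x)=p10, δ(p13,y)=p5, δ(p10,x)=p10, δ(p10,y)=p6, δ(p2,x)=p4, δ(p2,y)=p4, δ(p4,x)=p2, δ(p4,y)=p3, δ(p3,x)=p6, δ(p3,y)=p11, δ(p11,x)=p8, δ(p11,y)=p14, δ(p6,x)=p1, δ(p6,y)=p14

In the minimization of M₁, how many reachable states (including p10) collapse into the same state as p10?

Reachable states from the start: {p1,p2,p3,p4,p5,p6,p8,p9,p10,p11,p12,p13,p14}. Unreachable: {p7} — drop them.
P0 = {p3,p4,p6,p8,p9,p10,p11,p12,p13,p14} | {p1,p2,p5}.
Refine {p3,p4,p6,p8,p9,p10,p11,p12,p13,p14} on symbol x: members go to different blocks, giving {p3,p8,p9,p10,p11,p12,p13,p14} and {p4,p6}.
Refine {p3,p8,p9,p10,p11,p12,p13,p14} on symbol x: members go to different blocks, giving {p8,p9,p10,p11,p12,p13} and {p3,p14}.
Refine {p8,p9,p10,p11,p12,p13} on symbol y: members go to different blocks, giving {p8,p9,p12} and {p10} and {p11} and {p13}.
Refine {p3,p14} on symbol y: members go to different blocks, giving {p3} and {p14}.
Refine {p4,p6} on symbol y: members go to different blocks, giving {p4} and {p6}.
No further refinement is possible. Final partition (9 blocks): {p8,p9,p12} | {p1,p2,p5} | {p4} | {p3} | {p10} | {p11} | {p13} | {p14} | {p6}.
State p10 belongs to the block {p10}, which has 1 states.

1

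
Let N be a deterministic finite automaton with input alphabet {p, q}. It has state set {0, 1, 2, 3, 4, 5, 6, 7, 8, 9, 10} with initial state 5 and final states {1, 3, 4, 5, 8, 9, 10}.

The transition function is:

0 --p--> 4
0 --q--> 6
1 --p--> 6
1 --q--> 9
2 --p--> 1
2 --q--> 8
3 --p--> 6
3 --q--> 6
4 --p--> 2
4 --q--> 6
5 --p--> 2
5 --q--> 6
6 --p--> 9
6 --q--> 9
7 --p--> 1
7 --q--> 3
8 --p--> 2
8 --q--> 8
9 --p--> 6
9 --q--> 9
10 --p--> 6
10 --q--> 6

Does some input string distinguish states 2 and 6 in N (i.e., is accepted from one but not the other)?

No

Reachable states from the start: {1,2,5,6,8,9}. Unreachable: {0,3,4,7,10} — drop them.
Start with accepting vs non-accepting: {1,5,8,9} | {2,6}.
Refine {1,5,8,9} on symbol q: members go to different blocks, giving {1,8,9} and {5}.
Stable partition: {1,8,9} | {2,6} | {5} — 3 equivalence classes.
2 and 6 lie in the same block of the stable partition, so they are equivalent — no string distinguishes them.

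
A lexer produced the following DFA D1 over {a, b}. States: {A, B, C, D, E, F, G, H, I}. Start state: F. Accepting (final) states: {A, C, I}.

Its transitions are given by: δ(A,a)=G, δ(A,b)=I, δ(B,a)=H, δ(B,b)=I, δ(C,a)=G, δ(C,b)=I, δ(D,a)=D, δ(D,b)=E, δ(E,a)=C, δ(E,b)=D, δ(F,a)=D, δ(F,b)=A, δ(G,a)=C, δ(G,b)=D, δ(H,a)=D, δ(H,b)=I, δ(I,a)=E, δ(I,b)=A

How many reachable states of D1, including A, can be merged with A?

First remove the unreachable states {B,H}; 7 states remain.
Initial partition by acceptance: {A,C,I} | {D,E,F,G}.
Split {D,E,F,G} by δ(·,a) → {D,F} and {E,G}.
Refine {D,F} on symbol b: members go to different blocks, giving {D} and {F}.
The partition is now stable with 4 blocks: {A,C,I} | {D} | {E,G} | {F}.
State A belongs to the block {A,C,I}, which has 3 states.

3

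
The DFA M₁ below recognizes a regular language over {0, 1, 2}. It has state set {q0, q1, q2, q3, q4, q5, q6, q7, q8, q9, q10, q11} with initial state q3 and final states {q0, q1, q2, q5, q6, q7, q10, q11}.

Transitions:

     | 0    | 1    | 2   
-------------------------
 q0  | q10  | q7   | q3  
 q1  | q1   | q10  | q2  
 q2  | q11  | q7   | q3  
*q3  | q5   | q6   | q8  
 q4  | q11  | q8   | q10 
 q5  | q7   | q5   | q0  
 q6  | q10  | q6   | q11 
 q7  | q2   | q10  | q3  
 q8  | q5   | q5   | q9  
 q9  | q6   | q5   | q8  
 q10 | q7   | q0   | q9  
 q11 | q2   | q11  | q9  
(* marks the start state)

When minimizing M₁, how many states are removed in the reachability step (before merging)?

2

BFS from q3 reaches {q0, q2, q3, q5, q6, q7, q8, q9, q10, q11}; the 2 state(s) q1, q4 are never visited.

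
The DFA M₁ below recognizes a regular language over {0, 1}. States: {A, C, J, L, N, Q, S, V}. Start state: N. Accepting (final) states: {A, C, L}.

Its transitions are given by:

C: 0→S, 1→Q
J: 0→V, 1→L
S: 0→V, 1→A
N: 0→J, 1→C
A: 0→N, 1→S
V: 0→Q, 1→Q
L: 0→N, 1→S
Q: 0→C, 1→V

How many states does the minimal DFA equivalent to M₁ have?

6

Start with accepting vs non-accepting: {A,C,L} | {J,N,Q,S,V}.
Split {J,N,Q,S,V} by δ(·,0) → {J,N,S,V} and {Q}.
On input 1, block {A,C,L} splits into {A,L} and {C}.
Refine {J,N,S,V} on symbol 0: members go to different blocks, giving {J,N,S} and {V}.
On input 0, block {J,N,S} splits into {J,S} and {N}.
The partition is now stable with 6 blocks: {A,L} | {J,S} | {Q} | {C} | {V} | {N}.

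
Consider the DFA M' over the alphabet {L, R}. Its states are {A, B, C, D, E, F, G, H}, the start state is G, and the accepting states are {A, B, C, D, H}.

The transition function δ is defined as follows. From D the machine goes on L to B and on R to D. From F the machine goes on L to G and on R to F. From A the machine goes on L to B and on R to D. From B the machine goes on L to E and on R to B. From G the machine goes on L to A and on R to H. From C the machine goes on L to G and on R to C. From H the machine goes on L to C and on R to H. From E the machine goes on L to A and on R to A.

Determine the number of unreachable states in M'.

Starting at G and following transitions, the reachable set is {A, B, C, D, E, G, H}. That leaves F unreachable — 1 in total.

1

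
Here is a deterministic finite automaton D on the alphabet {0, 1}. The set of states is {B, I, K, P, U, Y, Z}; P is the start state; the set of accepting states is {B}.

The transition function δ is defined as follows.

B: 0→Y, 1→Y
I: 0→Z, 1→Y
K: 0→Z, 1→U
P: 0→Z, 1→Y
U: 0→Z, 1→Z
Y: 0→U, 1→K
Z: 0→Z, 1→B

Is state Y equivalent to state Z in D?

No

First remove the unreachable states {I}; 6 states remain.
Start with accepting vs non-accepting: {B} | {K,P,U,Y,Z}.
On input 1, block {K,P,U,Y,Z} splits into {K,P,U,Y} and {Z}.
Refine {K,P,U,Y} on symbol 0: members go to different blocks, giving {K,P,U} and {Y}.
Split {K,P,U} by δ(·,1) → {U} and {P} and {K}.
No further refinement is possible. Final partition (6 blocks): {B} | {U} | {Z} | {Y} | {P} | {K}.
Y and Z end up in different blocks, so they are distinguishable. For instance, the string '1' is accepted from only Z.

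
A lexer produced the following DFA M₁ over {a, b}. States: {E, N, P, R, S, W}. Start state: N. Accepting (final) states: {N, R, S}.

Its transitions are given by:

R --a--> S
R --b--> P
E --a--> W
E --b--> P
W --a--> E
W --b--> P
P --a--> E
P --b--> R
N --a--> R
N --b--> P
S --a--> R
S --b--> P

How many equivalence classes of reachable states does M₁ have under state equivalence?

3

P0 = {N,R,S} | {E,P,W}.
Split {E,P,W} by δ(·,b) → {E,W} and {P}.
Stable partition: {N,R,S} | {E,W} | {P} — 3 equivalence classes.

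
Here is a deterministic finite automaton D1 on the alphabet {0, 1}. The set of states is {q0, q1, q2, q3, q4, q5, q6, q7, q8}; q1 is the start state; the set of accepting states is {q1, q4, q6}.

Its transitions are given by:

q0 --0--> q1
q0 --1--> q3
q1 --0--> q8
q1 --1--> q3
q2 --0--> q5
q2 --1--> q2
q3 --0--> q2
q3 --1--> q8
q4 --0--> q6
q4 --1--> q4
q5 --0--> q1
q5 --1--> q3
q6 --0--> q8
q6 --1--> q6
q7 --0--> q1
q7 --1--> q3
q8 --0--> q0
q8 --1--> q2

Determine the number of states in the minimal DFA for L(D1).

States {q4,q6,q7} cannot be reached from the start state, so discard them.
P0 = {q1} | {q0,q2,q3,q5,q8}.
Refine {q0,q2,q3,q5,q8} on symbol 0: members go to different blocks, giving {q2,q3,q8} and {q0,q5}.
Refine {q2,q3,q8} on symbol 0: members go to different blocks, giving {q2,q8} and {q3}.
No further refinement is possible. Final partition (4 blocks): {q1} | {q2,q8} | {q0,q5} | {q3}.

4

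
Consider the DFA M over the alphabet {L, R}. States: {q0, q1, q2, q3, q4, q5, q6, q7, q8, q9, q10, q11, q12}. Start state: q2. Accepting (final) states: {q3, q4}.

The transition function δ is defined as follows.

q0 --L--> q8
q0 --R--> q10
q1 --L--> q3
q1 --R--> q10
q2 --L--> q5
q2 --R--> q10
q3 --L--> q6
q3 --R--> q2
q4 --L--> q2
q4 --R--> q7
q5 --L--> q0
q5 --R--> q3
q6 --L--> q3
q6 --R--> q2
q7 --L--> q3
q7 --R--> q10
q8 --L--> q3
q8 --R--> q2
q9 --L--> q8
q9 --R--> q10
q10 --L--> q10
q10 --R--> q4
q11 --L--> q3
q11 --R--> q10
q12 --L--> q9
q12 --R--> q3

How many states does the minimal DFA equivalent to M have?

8

States {q1,q9,q11,q12} cannot be reached from the start state, so discard them.
Start with accepting vs non-accepting: {q3,q4} | {q0,q2,q5,q6,q7,q8,q10}.
On input L, block {q0,q2,q5,q6,q7,q8,q10} splits into {q0,q2,q5,q10} and {q6,q7,q8}.
On input L, block {q3,q4} splits into {q3} and {q4}.
On input L, block {q0,q2,q5,q10} splits into {q2,q5,q10} and {q0}.
Split {q2,q5,q10} by δ(·,L) → {q2,q10} and {q5}.
Refine {q2,q10} on symbol L: members go to different blocks, giving {q2} and {q10}.
Split {q6,q7,q8} by δ(·,R) → {q6,q8} and {q7}.
The partition is now stable with 8 blocks: {q3} | {q2} | {q6,q8} | {q4} | {q0} | {q5} | {q10} | {q7}.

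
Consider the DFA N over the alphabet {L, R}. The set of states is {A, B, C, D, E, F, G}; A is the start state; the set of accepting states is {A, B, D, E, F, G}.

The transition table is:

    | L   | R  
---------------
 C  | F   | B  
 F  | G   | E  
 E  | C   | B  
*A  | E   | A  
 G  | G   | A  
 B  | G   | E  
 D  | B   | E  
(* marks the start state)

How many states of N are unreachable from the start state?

1

No path from A leads to D; the other 6 states are all reachable.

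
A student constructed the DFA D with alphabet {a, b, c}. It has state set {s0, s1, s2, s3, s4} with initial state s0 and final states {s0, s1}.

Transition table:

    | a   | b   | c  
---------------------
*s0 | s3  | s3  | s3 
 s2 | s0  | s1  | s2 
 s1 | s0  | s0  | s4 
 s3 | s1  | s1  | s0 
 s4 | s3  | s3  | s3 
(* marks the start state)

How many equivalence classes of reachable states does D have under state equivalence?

First remove the unreachable states {s2}; 4 states remain.
P0 = {s0,s1} | {s3,s4}.
Split {s0,s1} by δ(·,a) → {s0} and {s1}.
Refine {s3,s4} on symbol a: members go to different blocks, giving {s3} and {s4}.
Stable partition: {s0} | {s3} | {s1} | {s4} — 4 equivalence classes.

4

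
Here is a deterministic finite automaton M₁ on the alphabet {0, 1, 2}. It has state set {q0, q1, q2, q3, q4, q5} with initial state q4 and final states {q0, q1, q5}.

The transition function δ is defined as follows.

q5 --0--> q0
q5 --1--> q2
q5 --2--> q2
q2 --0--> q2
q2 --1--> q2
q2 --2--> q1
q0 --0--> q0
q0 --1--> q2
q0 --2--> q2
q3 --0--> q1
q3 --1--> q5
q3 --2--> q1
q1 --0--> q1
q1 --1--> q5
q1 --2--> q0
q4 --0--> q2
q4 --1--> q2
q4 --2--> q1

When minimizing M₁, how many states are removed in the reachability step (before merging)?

1

No path from q4 leads to q3; the other 5 states are all reachable.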